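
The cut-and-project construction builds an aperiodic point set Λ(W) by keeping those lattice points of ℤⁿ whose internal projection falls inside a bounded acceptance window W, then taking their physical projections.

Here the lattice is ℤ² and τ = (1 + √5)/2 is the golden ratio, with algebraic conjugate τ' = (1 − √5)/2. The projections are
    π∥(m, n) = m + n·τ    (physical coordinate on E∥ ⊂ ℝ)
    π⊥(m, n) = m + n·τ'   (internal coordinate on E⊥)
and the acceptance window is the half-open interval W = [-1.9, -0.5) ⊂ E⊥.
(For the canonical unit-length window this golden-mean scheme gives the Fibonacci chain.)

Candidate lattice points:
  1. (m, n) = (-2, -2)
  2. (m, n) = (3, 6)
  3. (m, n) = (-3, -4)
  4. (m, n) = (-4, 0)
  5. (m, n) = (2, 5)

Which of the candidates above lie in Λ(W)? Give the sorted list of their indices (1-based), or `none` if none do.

1, 2, 3, 5

τ' = (1−√5)/2 ≈ -0.61803.
[1] lift (-2,-2): star map gives -0.76393; window check -1.9 ≤ -0.76393 < -0.5 is true → IN Λ
[2] lift (3,6): star map gives -0.70820; window check -1.9 ≤ -0.70820 < -0.5 is true → IN Λ
[3] lift (-3,-4): star map gives -0.52786; window check -1.9 ≤ -0.52786 < -0.5 is true → IN Λ
[4] lift (-4,0): star map gives -4.00000; window check -1.9 ≤ -4.00000 < -0.5 is false → out
[5] lift (2,5): star map gives -1.09017; window check -1.9 ≤ -1.09017 < -0.5 is true → IN Λ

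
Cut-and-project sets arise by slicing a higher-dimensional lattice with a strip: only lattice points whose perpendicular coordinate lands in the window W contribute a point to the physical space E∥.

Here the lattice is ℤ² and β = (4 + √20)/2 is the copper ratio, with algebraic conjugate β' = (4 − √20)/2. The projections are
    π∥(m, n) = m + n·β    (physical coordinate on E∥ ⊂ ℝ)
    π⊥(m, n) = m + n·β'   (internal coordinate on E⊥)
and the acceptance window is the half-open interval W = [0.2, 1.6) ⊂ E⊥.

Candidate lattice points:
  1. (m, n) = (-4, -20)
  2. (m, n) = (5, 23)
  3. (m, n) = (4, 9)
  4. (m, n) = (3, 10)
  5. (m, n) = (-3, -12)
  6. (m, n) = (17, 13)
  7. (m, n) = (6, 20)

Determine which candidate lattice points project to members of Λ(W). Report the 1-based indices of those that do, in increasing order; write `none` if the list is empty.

1, 4, 7

Numerically β ≈ 4.23607 and β' = −1/β ≈ -0.23607.
candidate 1: (m,n)=(-4,-20) → π∥ = -4-20·β ≈ -88.72136, π⊥ = -4-20·β' ≈ 0.72136 ∈ [0.2, 1.6) ⇒ IN Λ
candidate 2: (m,n)=(5,23) → π∥ = 5+23·β ≈ 102.42956, π⊥ = 5+23·β' ≈ -0.42956 ∉ [0.2, 1.6) ⇒ out
candidate 3: (m,n)=(4,9) → π∥ = 4+9·β ≈ 42.12461, π⊥ = 4+9·β' ≈ 1.87539 ∉ [0.2, 1.6) ⇒ out
candidate 4: (m,n)=(3,10) → π∥ = 3+10·β ≈ 45.36068, π⊥ = 3+10·β' ≈ 0.63932 ∈ [0.2, 1.6) ⇒ IN Λ
candidate 5: (m,n)=(-3,-12) → π∥ = -3-12·β ≈ -53.83282, π⊥ = -3-12·β' ≈ -0.16718 ∉ [0.2, 1.6) ⇒ out
candidate 6: (m,n)=(17,13) → π∥ = 17+13·β ≈ 72.06888, π⊥ = 17+13·β' ≈ 13.93112 ∉ [0.2, 1.6) ⇒ out
candidate 7: (m,n)=(6,20) → π∥ = 6+20·β ≈ 90.72136, π⊥ = 6+20·β' ≈ 1.27864 ∈ [0.2, 1.6) ⇒ IN Λ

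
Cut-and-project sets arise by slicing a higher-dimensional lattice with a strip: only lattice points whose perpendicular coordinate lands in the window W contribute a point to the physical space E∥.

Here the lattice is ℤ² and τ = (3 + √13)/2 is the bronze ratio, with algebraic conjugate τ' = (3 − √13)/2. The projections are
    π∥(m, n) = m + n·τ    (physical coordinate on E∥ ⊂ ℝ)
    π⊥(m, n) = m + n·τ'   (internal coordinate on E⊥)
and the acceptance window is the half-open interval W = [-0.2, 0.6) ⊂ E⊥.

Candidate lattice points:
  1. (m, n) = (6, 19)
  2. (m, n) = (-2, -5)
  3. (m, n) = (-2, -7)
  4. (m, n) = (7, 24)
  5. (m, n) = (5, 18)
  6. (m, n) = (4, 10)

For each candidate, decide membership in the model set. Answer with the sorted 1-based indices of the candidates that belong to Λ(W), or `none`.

Numerically τ ≈ 3.30278 and τ' = −1/τ ≈ -0.30278.
[1] lift (6,19): star map gives 0.24726; window check -0.2 ≤ 0.24726 < 0.6 is true → IN Λ
[2] lift (-2,-5): star map gives -0.48612; window check -0.2 ≤ -0.48612 < 0.6 is false → out
[3] lift (-2,-7): star map gives 0.11943; window check -0.2 ≤ 0.11943 < 0.6 is true → IN Λ
[4] lift (7,24): star map gives -0.26662; window check -0.2 ≤ -0.26662 < 0.6 is false → out
[5] lift (5,18): star map gives -0.44996; window check -0.2 ≤ -0.44996 < 0.6 is false → out
[6] lift (4,10): star map gives 0.97224; window check -0.2 ≤ 0.97224 < 0.6 is false → out

1, 3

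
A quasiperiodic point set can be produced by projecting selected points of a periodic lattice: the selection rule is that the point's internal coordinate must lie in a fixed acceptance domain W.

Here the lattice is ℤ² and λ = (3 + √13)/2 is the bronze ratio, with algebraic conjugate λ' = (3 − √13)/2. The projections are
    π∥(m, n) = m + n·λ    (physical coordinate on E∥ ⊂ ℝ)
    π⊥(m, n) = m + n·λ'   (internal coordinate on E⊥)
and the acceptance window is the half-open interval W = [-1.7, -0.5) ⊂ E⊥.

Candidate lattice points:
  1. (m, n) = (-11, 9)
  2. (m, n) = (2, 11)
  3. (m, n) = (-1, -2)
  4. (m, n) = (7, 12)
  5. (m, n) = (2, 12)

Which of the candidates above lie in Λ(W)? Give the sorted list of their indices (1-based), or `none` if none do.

2, 5

Compute λ' = (3−√13)/2 = -0.302776, so π⊥(m,n) = m -0.302776·n.
candidate 1: (m,n)=(-11,9) → π∥ = -11+9·λ ≈ 18.724981, π⊥ = -11+9·λ' ≈ -13.724981 ∉ [-1.7, -0.5) ⇒ out
candidate 2: (m,n)=(2,11) → π∥ = 2+11·λ ≈ 38.330532, π⊥ = 2+11·λ' ≈ -1.330532 ∈ [-1.7, -0.5) ⇒ IN Λ
candidate 3: (m,n)=(-1,-2) → π∥ = -1-2·λ ≈ -7.605551, π⊥ = -1-2·λ' ≈ -0.394449 ∉ [-1.7, -0.5) ⇒ out
candidate 4: (m,n)=(7,12) → π∥ = 7+12·λ ≈ 46.633308, π⊥ = 7+12·λ' ≈ 3.366692 ∉ [-1.7, -0.5) ⇒ out
candidate 5: (m,n)=(2,12) → π∥ = 2+12·λ ≈ 41.633308, π⊥ = 2+12·λ' ≈ -1.633308 ∈ [-1.7, -0.5) ⇒ IN Λ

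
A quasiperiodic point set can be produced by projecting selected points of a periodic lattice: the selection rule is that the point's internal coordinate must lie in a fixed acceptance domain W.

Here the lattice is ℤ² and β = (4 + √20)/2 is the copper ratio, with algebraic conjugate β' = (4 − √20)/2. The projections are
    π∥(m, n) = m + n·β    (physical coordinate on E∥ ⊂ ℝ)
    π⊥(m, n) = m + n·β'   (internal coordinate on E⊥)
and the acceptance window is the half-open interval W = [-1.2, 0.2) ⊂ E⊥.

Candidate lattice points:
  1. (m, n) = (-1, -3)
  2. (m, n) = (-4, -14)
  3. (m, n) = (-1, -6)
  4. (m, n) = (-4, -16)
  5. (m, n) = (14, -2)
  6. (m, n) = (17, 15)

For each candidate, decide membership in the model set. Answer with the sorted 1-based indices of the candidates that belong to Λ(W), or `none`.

Compute β' = (4−√20)/2 = -0.2361, so π⊥(m,n) = m -0.2361·n.
[1] lift (-1,-3): star map gives -0.2918; window check -1.2 ≤ -0.2918 < 0.2 is true → IN Λ
[2] lift (-4,-14): star map gives -0.6950; window check -1.2 ≤ -0.6950 < 0.2 is true → IN Λ
[3] lift (-1,-6): star map gives 0.4164; window check -1.2 ≤ 0.4164 < 0.2 is false → out
[4] lift (-4,-16): star map gives -0.2229; window check -1.2 ≤ -0.2229 < 0.2 is true → IN Λ
[5] lift (14,-2): star map gives 14.4721; window check -1.2 ≤ 14.4721 < 0.2 is false → out
[6] lift (17,15): star map gives 13.4590; window check -1.2 ≤ 13.4590 < 0.2 is false → out

1, 2, 4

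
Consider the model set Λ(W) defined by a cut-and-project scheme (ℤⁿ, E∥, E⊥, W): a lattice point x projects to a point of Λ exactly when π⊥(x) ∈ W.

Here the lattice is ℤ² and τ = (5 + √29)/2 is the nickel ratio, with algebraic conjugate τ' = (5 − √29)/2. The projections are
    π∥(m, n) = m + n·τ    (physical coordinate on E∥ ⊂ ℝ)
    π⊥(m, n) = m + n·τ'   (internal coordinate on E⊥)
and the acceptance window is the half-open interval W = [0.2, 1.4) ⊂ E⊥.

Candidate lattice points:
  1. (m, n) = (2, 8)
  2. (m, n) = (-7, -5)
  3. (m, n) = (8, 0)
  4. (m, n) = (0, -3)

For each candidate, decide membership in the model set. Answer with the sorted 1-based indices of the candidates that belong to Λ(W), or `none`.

1, 4

Numerically τ ≈ 5.192582 and τ' = −1/τ ≈ -0.192582.
candidate 1: (m,n)=(2,8) → π∥ = 2+8·τ ≈ 43.540659, π⊥ = 2+8·τ' ≈ 0.459341 ∈ [0.2, 1.4) ⇒ IN Λ
candidate 2: (m,n)=(-7,-5) → π∥ = -7-5·τ ≈ -32.962912, π⊥ = -7-5·τ' ≈ -6.037088 ∉ [0.2, 1.4) ⇒ out
candidate 3: (m,n)=(8,0) → π∥ = 8+0·τ ≈ 8.000000, π⊥ = 8+0·τ' ≈ 8.000000 ∉ [0.2, 1.4) ⇒ out
candidate 4: (m,n)=(0,-3) → π∥ = 0-3·τ ≈ -15.577747, π⊥ = 0-3·τ' ≈ 0.577747 ∈ [0.2, 1.4) ⇒ IN Λ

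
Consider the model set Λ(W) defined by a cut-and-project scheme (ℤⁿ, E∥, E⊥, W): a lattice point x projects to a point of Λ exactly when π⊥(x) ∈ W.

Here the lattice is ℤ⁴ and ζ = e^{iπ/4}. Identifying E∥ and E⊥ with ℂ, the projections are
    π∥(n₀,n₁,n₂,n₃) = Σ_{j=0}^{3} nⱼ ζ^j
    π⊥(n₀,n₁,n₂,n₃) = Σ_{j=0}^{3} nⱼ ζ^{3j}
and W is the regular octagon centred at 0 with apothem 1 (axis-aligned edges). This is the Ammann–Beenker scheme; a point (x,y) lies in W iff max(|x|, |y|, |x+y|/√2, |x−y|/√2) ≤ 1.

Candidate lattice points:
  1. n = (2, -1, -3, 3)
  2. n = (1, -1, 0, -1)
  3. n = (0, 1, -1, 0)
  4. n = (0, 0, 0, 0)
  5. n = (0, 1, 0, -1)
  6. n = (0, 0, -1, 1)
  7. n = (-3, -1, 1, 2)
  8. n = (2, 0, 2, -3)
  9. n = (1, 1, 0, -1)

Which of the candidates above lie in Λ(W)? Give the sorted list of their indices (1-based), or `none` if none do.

Internal map: ζ^{3j} for j=0..3 gives (1,0), (−√2/2,√2/2), (0,−1), (√2/2,√2/2).
candidate 1: n = (2, -1, -3, 3) → π⊥ ≈ (+4.8284, +4.4142); max(|x|,|y|,|x±y|/√2) = 6.5355 > 1 ⇒ ∉ W
candidate 2: n = (1, -1, 0, -1) → π⊥ ≈ (+1.0000, -1.4142); max(|x|,|y|,|x±y|/√2) = 1.7071 > 1 ⇒ ∉ W
candidate 3: n = (0, 1, -1, 0) → π⊥ ≈ (-0.7071, +1.7071); max(|x|,|y|,|x±y|/√2) = 1.7071 > 1 ⇒ ∉ W
candidate 4: n = (0, 0, 0, 0) → π⊥ ≈ (+0.0000, +0.0000); max(|x|,|y|,|x±y|/√2) = 0.0000 ≤ 1 ⇒ ∈ W
candidate 5: n = (0, 1, 0, -1) → π⊥ ≈ (-1.4142, +0.0000); max(|x|,|y|,|x±y|/√2) = 1.4142 > 1 ⇒ ∉ W
candidate 6: n = (0, 0, -1, 1) → π⊥ ≈ (+0.7071, +1.7071); max(|x|,|y|,|x±y|/√2) = 1.7071 > 1 ⇒ ∉ W
candidate 7: n = (-3, -1, 1, 2) → π⊥ ≈ (-0.8787, -0.2929); max(|x|,|y|,|x±y|/√2) = 0.8787 ≤ 1 ⇒ ∈ W
candidate 8: n = (2, 0, 2, -3) → π⊥ ≈ (-0.1213, -4.1213); max(|x|,|y|,|x±y|/√2) = 4.1213 > 1 ⇒ ∉ W
candidate 9: n = (1, 1, 0, -1) → π⊥ ≈ (-0.4142, +0.0000); max(|x|,|y|,|x±y|/√2) = 0.4142 ≤ 1 ⇒ ∈ W

4, 7, 9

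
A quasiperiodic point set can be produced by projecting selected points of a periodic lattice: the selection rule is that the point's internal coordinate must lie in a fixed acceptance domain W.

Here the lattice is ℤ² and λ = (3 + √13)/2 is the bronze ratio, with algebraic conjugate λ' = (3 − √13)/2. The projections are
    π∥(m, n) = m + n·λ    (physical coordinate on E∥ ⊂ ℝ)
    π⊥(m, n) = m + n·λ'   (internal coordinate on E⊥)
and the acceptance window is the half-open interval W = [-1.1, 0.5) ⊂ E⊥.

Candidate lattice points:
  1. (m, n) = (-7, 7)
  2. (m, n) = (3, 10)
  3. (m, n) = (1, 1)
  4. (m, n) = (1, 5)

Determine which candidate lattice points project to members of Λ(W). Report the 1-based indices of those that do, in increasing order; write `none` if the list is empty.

2, 4

Compute λ' = (3−√13)/2 = -0.302776, so π⊥(m,n) = m -0.302776·n.
candidate 1: (m,n)=(-7,7) → π∥ = -7+7·λ ≈ 16.119429, π⊥ = -7+7·λ' ≈ -9.119429 ∉ [-1.1, 0.5) ⇒ out
candidate 2: (m,n)=(3,10) → π∥ = 3+10·λ ≈ 36.027756, π⊥ = 3+10·λ' ≈ -0.027756 ∈ [-1.1, 0.5) ⇒ IN Λ
candidate 3: (m,n)=(1,1) → π∥ = 1+1·λ ≈ 4.302776, π⊥ = 1+1·λ' ≈ 0.697224 ∉ [-1.1, 0.5) ⇒ out
candidate 4: (m,n)=(1,5) → π∥ = 1+5·λ ≈ 17.513878, π⊥ = 1+5·λ' ≈ -0.513878 ∈ [-1.1, 0.5) ⇒ IN Λ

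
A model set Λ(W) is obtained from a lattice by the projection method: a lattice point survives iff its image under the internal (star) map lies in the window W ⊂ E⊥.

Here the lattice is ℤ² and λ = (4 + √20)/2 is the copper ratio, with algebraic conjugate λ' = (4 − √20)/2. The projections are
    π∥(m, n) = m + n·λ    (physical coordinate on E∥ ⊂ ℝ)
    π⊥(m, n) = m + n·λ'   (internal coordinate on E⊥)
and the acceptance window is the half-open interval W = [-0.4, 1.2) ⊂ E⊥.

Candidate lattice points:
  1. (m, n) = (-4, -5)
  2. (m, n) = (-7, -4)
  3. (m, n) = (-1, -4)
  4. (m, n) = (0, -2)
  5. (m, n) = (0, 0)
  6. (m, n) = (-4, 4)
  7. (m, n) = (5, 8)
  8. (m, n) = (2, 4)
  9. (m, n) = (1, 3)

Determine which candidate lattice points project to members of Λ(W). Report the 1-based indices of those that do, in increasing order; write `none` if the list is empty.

3, 4, 5, 8, 9

λ' = (4−√20)/2 ≈ -0.236068.
#1 (-4,-5): internal coord -4 + (-5)·λ' = -2.819660; -2.819660 ∉ [-0.4, 1.2) → out
#2 (-7,-4): internal coord -7 + (-4)·λ' = -6.055728; -6.055728 ∉ [-0.4, 1.2) → out
#3 (-1,-4): internal coord -1 + (-4)·λ' = -0.055728; -0.055728 ∈ [-0.4, 1.2) → IN Λ
#4 (0,-2): internal coord 0 + (-2)·λ' = +0.472136; +0.472136 ∈ [-0.4, 1.2) → IN Λ
#5 (0,0): internal coord 0 + (0)·λ' = +0.000000; +0.000000 ∈ [-0.4, 1.2) → IN Λ
#6 (-4,4): internal coord -4 + (4)·λ' = -4.944272; -4.944272 ∉ [-0.4, 1.2) → out
#7 (5,8): internal coord 5 + (8)·λ' = +3.111456; +3.111456 ∉ [-0.4, 1.2) → out
#8 (2,4): internal coord 2 + (4)·λ' = +1.055728; +1.055728 ∈ [-0.4, 1.2) → IN Λ
#9 (1,3): internal coord 1 + (3)·λ' = +0.291796; +0.291796 ∈ [-0.4, 1.2) → IN Λ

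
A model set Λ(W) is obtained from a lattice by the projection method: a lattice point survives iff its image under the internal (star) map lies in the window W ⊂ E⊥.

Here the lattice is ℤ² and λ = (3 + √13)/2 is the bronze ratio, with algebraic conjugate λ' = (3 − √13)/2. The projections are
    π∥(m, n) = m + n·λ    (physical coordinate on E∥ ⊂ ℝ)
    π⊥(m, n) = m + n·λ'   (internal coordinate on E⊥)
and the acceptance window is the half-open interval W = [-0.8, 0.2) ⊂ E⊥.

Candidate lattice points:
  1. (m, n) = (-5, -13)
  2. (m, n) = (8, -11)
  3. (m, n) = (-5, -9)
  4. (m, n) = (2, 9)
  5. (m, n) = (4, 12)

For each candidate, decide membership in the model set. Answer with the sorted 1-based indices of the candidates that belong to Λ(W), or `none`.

4

λ' = (3−√13)/2 ≈ -0.302776.
#1 (-5,-13): internal coord -5 + (-13)·λ' = -1.063917; -1.063917 ∉ [-0.8, 0.2) → out
#2 (8,-11): internal coord 8 + (-11)·λ' = +11.330532; +11.330532 ∉ [-0.8, 0.2) → out
#3 (-5,-9): internal coord -5 + (-9)·λ' = -2.275019; -2.275019 ∉ [-0.8, 0.2) → out
#4 (2,9): internal coord 2 + (9)·λ' = -0.724981; -0.724981 ∈ [-0.8, 0.2) → IN Λ
#5 (4,12): internal coord 4 + (12)·λ' = +0.366692; +0.366692 ∉ [-0.8, 0.2) → out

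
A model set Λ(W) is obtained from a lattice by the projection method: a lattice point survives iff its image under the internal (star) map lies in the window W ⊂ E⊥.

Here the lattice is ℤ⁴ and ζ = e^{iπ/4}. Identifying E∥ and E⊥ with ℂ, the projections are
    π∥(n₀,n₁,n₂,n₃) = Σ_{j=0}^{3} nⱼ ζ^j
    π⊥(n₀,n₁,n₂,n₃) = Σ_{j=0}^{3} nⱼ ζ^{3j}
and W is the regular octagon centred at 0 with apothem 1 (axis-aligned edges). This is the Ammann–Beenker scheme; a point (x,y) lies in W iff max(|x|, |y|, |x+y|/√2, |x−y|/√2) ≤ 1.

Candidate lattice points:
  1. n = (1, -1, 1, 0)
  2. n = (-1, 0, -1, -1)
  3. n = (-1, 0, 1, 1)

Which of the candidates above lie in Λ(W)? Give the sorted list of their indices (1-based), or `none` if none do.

3

With ζ = e^{iπ/4} the internal vectors are ζ^0,ζ^3,ζ^6,ζ^9.
candidate 1: n = (1, -1, 1, 0) → π⊥ ≈ (+1.7071, -1.7071); max(|x|,|y|,|x±y|/√2) = 2.4142 > 1 ⇒ ∉ W
candidate 2: n = (-1, 0, -1, -1) → π⊥ ≈ (-1.7071, +0.2929); max(|x|,|y|,|x±y|/√2) = 1.7071 > 1 ⇒ ∉ W
candidate 3: n = (-1, 0, 1, 1) → π⊥ ≈ (-0.2929, -0.2929); max(|x|,|y|,|x±y|/√2) = 0.4142 ≤ 1 ⇒ ∈ W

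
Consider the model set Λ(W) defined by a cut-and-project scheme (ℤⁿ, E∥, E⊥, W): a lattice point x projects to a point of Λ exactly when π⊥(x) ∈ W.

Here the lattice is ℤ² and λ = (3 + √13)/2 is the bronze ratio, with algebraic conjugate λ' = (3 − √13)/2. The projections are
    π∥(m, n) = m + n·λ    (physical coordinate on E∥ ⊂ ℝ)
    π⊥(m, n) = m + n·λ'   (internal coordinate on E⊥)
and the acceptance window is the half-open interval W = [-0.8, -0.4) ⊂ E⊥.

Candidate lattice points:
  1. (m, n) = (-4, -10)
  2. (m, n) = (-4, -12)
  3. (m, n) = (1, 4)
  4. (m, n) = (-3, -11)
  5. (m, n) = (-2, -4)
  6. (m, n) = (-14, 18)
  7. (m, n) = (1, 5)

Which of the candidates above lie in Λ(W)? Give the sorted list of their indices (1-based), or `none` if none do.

λ' = (3−√13)/2 ≈ -0.3028.
#1 (-4,-10): internal coord -4 + (-10)·λ' = -0.9722; -0.9722 ∉ [-0.8, -0.4) → out
#2 (-4,-12): internal coord -4 + (-12)·λ' = -0.3667; -0.3667 ∉ [-0.8, -0.4) → out
#3 (1,4): internal coord 1 + (4)·λ' = -0.2111; -0.2111 ∉ [-0.8, -0.4) → out
#4 (-3,-11): internal coord -3 + (-11)·λ' = +0.3305; +0.3305 ∉ [-0.8, -0.4) → out
#5 (-2,-4): internal coord -2 + (-4)·λ' = -0.7889; -0.7889 ∈ [-0.8, -0.4) → IN Λ
#6 (-14,18): internal coord -14 + (18)·λ' = -19.4500; -19.4500 ∉ [-0.8, -0.4) → out
#7 (1,5): internal coord 1 + (5)·λ' = -0.5139; -0.5139 ∈ [-0.8, -0.4) → IN Λ

5, 7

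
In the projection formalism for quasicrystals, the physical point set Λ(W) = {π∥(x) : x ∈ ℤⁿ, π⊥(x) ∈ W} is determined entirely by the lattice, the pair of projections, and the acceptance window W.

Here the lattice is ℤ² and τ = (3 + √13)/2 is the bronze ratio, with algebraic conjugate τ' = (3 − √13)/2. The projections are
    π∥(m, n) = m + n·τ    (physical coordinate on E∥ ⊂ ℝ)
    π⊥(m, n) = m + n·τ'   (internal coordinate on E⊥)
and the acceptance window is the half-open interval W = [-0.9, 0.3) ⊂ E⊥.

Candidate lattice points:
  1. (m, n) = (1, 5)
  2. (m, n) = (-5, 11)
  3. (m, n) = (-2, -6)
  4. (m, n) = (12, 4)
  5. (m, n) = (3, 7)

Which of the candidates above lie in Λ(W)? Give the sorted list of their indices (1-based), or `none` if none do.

Numerically τ ≈ 3.3028 and τ' = −1/τ ≈ -0.3028.
candidate 1: (m,n)=(1,5) → π∥ = 1+5·τ ≈ 17.5139, π⊥ = 1+5·τ' ≈ -0.5139 ∈ [-0.9, 0.3) ⇒ IN Λ
candidate 2: (m,n)=(-5,11) → π∥ = -5+11·τ ≈ 31.3305, π⊥ = -5+11·τ' ≈ -8.3305 ∉ [-0.9, 0.3) ⇒ out
candidate 3: (m,n)=(-2,-6) → π∥ = -2-6·τ ≈ -21.8167, π⊥ = -2-6·τ' ≈ -0.1833 ∈ [-0.9, 0.3) ⇒ IN Λ
candidate 4: (m,n)=(12,4) → π∥ = 12+4·τ ≈ 25.2111, π⊥ = 12+4·τ' ≈ 10.7889 ∉ [-0.9, 0.3) ⇒ out
candidate 5: (m,n)=(3,7) → π∥ = 3+7·τ ≈ 26.1194, π⊥ = 3+7·τ' ≈ 0.8806 ∉ [-0.9, 0.3) ⇒ out

1, 3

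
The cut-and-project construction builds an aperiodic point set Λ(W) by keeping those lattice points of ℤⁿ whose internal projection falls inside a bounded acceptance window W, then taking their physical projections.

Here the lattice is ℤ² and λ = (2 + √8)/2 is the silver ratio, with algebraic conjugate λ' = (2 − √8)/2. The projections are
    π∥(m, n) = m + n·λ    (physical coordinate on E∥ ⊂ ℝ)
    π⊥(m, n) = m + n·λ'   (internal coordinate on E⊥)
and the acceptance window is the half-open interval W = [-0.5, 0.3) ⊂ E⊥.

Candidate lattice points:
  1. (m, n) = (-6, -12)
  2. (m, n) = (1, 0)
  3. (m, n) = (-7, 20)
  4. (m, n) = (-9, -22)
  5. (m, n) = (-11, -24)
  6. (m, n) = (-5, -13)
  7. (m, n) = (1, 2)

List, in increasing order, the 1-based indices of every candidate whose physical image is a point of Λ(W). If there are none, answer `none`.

λ' = (2−√8)/2 ≈ -0.4142.
[1] lift (-6,-12): star map gives -1.0294; window check -0.5 ≤ -1.0294 < 0.3 is false → out
[2] lift (1,0): star map gives 1.0000; window check -0.5 ≤ 1.0000 < 0.3 is false → out
[3] lift (-7,20): star map gives -15.2843; window check -0.5 ≤ -15.2843 < 0.3 is false → out
[4] lift (-9,-22): star map gives 0.1127; window check -0.5 ≤ 0.1127 < 0.3 is true → IN Λ
[5] lift (-11,-24): star map gives -1.0589; window check -0.5 ≤ -1.0589 < 0.3 is false → out
[6] lift (-5,-13): star map gives 0.3848; window check -0.5 ≤ 0.3848 < 0.3 is false → out
[7] lift (1,2): star map gives 0.1716; window check -0.5 ≤ 0.1716 < 0.3 is true → IN Λ

4, 7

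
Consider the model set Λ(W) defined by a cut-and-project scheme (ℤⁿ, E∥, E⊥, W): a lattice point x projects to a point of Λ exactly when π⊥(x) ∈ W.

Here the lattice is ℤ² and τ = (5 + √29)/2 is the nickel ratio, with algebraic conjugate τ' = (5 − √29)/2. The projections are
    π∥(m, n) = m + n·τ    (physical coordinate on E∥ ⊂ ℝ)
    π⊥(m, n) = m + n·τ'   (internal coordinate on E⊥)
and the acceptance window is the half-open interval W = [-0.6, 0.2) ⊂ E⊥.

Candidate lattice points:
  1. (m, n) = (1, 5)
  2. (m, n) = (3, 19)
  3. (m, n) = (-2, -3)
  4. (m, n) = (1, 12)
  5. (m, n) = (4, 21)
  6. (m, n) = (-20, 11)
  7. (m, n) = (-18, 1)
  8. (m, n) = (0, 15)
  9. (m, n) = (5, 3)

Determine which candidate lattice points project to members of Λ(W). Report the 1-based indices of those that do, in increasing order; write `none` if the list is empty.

Compute τ' = (5−√29)/2 = -0.1926, so π⊥(m,n) = m -0.1926·n.
[1] lift (1,5): star map gives 0.0371; window check -0.6 ≤ 0.0371 < 0.2 is true → IN Λ
[2] lift (3,19): star map gives -0.6591; window check -0.6 ≤ -0.6591 < 0.2 is false → out
[3] lift (-2,-3): star map gives -1.4223; window check -0.6 ≤ -1.4223 < 0.2 is false → out
[4] lift (1,12): star map gives -1.3110; window check -0.6 ≤ -1.3110 < 0.2 is false → out
[5] lift (4,21): star map gives -0.0442; window check -0.6 ≤ -0.0442 < 0.2 is true → IN Λ
[6] lift (-20,11): star map gives -22.1184; window check -0.6 ≤ -22.1184 < 0.2 is false → out
[7] lift (-18,1): star map gives -18.1926; window check -0.6 ≤ -18.1926 < 0.2 is false → out
[8] lift (0,15): star map gives -2.8887; window check -0.6 ≤ -2.8887 < 0.2 is false → out
[9] lift (5,3): star map gives 4.4223; window check -0.6 ≤ 4.4223 < 0.2 is false → out

1, 5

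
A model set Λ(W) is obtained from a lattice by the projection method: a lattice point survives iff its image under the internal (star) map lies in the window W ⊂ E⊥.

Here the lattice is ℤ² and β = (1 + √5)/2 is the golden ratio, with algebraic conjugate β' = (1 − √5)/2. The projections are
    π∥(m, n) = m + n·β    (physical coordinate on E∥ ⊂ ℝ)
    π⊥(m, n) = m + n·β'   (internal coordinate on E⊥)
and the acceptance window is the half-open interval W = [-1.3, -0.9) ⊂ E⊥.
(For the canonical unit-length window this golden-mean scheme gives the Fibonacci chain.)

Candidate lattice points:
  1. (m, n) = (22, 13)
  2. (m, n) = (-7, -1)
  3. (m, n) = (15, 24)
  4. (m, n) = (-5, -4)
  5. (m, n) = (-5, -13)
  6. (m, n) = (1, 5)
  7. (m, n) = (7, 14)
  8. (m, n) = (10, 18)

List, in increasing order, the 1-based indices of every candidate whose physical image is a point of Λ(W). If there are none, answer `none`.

β' = (1−√5)/2 ≈ -0.61803.
candidate 1: (m,n)=(22,13) → π∥ = 22+13·β ≈ 43.03444, π⊥ = 22+13·β' ≈ 13.96556 ∉ [-1.3, -0.9) ⇒ out
candidate 2: (m,n)=(-7,-1) → π∥ = -7-1·β ≈ -8.61803, π⊥ = -7-1·β' ≈ -6.38197 ∉ [-1.3, -0.9) ⇒ out
candidate 3: (m,n)=(15,24) → π∥ = 15+24·β ≈ 53.83282, π⊥ = 15+24·β' ≈ 0.16718 ∉ [-1.3, -0.9) ⇒ out
candidate 4: (m,n)=(-5,-4) → π∥ = -5-4·β ≈ -11.47214, π⊥ = -5-4·β' ≈ -2.52786 ∉ [-1.3, -0.9) ⇒ out
candidate 5: (m,n)=(-5,-13) → π∥ = -5-13·β ≈ -26.03444, π⊥ = -5-13·β' ≈ 3.03444 ∉ [-1.3, -0.9) ⇒ out
candidate 6: (m,n)=(1,5) → π∥ = 1+5·β ≈ 9.09017, π⊥ = 1+5·β' ≈ -2.09017 ∉ [-1.3, -0.9) ⇒ out
candidate 7: (m,n)=(7,14) → π∥ = 7+14·β ≈ 29.65248, π⊥ = 7+14·β' ≈ -1.65248 ∉ [-1.3, -0.9) ⇒ out
candidate 8: (m,n)=(10,18) → π∥ = 10+18·β ≈ 39.12461, π⊥ = 10+18·β' ≈ -1.12461 ∈ [-1.3, -0.9) ⇒ IN Λ

8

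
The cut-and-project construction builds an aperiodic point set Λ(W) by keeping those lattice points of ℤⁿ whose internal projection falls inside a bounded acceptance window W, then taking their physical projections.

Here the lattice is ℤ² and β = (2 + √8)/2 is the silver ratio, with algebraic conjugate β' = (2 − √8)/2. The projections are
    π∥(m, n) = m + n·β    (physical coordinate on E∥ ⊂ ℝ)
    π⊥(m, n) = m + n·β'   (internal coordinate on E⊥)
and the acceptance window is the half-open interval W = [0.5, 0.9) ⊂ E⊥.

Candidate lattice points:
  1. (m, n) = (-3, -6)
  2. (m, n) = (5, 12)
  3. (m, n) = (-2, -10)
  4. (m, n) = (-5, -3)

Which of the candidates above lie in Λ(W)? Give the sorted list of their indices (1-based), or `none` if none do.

none

Compute β' = (2−√8)/2 = -0.414214, so π⊥(m,n) = m -0.414214·n.
candidate 1: (m,n)=(-3,-6) → π∥ = -3-6·β ≈ -17.485281, π⊥ = -3-6·β' ≈ -0.514719 ∉ [0.5, 0.9) ⇒ out
candidate 2: (m,n)=(5,12) → π∥ = 5+12·β ≈ 33.970563, π⊥ = 5+12·β' ≈ 0.029437 ∉ [0.5, 0.9) ⇒ out
candidate 3: (m,n)=(-2,-10) → π∥ = -2-10·β ≈ -26.142136, π⊥ = -2-10·β' ≈ 2.142136 ∉ [0.5, 0.9) ⇒ out
candidate 4: (m,n)=(-5,-3) → π∥ = -5-3·β ≈ -12.242641, π⊥ = -5-3·β' ≈ -3.757359 ∉ [0.5, 0.9) ⇒ out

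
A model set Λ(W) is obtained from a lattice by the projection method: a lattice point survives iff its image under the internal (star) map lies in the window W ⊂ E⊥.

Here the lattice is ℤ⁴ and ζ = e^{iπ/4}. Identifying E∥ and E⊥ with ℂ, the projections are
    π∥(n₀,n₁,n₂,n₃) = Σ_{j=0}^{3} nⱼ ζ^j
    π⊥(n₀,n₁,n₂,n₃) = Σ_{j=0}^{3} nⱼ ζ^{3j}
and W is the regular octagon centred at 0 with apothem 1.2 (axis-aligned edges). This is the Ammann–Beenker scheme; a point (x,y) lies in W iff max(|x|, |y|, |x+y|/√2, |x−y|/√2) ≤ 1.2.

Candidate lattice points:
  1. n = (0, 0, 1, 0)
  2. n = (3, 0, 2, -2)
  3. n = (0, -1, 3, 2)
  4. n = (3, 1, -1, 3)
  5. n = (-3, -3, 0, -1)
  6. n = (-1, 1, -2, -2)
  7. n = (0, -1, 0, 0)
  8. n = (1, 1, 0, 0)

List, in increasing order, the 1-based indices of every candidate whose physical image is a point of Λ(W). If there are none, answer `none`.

1, 7, 8

With ζ = e^{iπ/4} the internal vectors are ζ^0,ζ^3,ζ^6,ζ^9.
candidate 1: n = (0, 0, 1, 0) → π⊥ ≈ (+0.0000, -1.0000); max(|x|,|y|,|x±y|/√2) = 1.0000 ≤ 1.2 ⇒ ∈ W
candidate 2: n = (3, 0, 2, -2) → π⊥ ≈ (+1.5858, -3.4142); max(|x|,|y|,|x±y|/√2) = 3.5355 > 1.2 ⇒ ∉ W
candidate 3: n = (0, -1, 3, 2) → π⊥ ≈ (+2.1213, -2.2929); max(|x|,|y|,|x±y|/√2) = 3.1213 > 1.2 ⇒ ∉ W
candidate 4: n = (3, 1, -1, 3) → π⊥ ≈ (+4.4142, +3.8284); max(|x|,|y|,|x±y|/√2) = 5.8284 > 1.2 ⇒ ∉ W
candidate 5: n = (-3, -3, 0, -1) → π⊥ ≈ (-1.5858, -2.8284); max(|x|,|y|,|x±y|/√2) = 3.1213 > 1.2 ⇒ ∉ W
candidate 6: n = (-1, 1, -2, -2) → π⊥ ≈ (-3.1213, +1.2929); max(|x|,|y|,|x±y|/√2) = 3.1213 > 1.2 ⇒ ∉ W
candidate 7: n = (0, -1, 0, 0) → π⊥ ≈ (+0.7071, -0.7071); max(|x|,|y|,|x±y|/√2) = 1.0000 ≤ 1.2 ⇒ ∈ W
candidate 8: n = (1, 1, 0, 0) → π⊥ ≈ (+0.2929, +0.7071); max(|x|,|y|,|x±y|/√2) = 0.7071 ≤ 1.2 ⇒ ∈ W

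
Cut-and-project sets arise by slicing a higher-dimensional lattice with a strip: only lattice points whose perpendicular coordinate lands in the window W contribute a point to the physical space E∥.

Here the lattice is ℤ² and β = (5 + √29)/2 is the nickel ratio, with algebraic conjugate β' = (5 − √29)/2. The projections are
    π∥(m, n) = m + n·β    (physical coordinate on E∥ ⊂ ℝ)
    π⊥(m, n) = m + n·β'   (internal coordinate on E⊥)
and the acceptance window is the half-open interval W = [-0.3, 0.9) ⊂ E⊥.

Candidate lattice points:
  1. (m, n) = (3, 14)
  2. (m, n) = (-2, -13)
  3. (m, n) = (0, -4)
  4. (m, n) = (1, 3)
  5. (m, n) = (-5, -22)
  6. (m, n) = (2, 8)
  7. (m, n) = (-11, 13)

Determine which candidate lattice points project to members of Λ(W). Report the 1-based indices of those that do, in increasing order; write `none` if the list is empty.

Numerically β ≈ 5.192582 and β' = −1/β ≈ -0.192582.
#1 (3,14): internal coord 3 + (14)·β' = +0.303846; +0.303846 ∈ [-0.3, 0.9) → IN Λ
#2 (-2,-13): internal coord -2 + (-13)·β' = +0.503571; +0.503571 ∈ [-0.3, 0.9) → IN Λ
#3 (0,-4): internal coord 0 + (-4)·β' = +0.770330; +0.770330 ∈ [-0.3, 0.9) → IN Λ
#4 (1,3): internal coord 1 + (3)·β' = +0.422253; +0.422253 ∈ [-0.3, 0.9) → IN Λ
#5 (-5,-22): internal coord -5 + (-22)·β' = -0.763187; -0.763187 ∉ [-0.3, 0.9) → out
#6 (2,8): internal coord 2 + (8)·β' = +0.459341; +0.459341 ∈ [-0.3, 0.9) → IN Λ
#7 (-11,13): internal coord -11 + (13)·β' = -13.503571; -13.503571 ∉ [-0.3, 0.9) → out

1, 2, 3, 4, 6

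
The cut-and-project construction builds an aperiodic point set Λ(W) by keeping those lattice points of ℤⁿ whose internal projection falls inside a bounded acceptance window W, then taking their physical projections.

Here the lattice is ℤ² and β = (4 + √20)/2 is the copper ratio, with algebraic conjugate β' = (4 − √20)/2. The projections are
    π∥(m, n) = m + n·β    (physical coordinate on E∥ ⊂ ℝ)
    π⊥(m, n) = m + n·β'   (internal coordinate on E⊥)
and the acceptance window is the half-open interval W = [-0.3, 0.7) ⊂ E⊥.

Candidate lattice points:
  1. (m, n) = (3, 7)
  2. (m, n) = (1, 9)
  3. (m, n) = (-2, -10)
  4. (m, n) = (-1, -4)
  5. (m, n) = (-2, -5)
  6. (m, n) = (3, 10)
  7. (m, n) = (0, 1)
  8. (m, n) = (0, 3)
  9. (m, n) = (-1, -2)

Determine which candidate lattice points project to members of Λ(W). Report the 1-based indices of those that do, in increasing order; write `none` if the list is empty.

3, 4, 6, 7

Numerically β ≈ 4.23607 and β' = −1/β ≈ -0.23607.
#1 (3,7): internal coord 3 + (7)·β' = +1.34752; +1.34752 ∉ [-0.3, 0.7) → out
#2 (1,9): internal coord 1 + (9)·β' = -1.12461; -1.12461 ∉ [-0.3, 0.7) → out
#3 (-2,-10): internal coord -2 + (-10)·β' = +0.36068; +0.36068 ∈ [-0.3, 0.7) → IN Λ
#4 (-1,-4): internal coord -1 + (-4)·β' = -0.05573; -0.05573 ∈ [-0.3, 0.7) → IN Λ
#5 (-2,-5): internal coord -2 + (-5)·β' = -0.81966; -0.81966 ∉ [-0.3, 0.7) → out
#6 (3,10): internal coord 3 + (10)·β' = +0.63932; +0.63932 ∈ [-0.3, 0.7) → IN Λ
#7 (0,1): internal coord 0 + (1)·β' = -0.23607; -0.23607 ∈ [-0.3, 0.7) → IN Λ
#8 (0,3): internal coord 0 + (3)·β' = -0.70820; -0.70820 ∉ [-0.3, 0.7) → out
#9 (-1,-2): internal coord -1 + (-2)·β' = -0.52786; -0.52786 ∉ [-0.3, 0.7) → out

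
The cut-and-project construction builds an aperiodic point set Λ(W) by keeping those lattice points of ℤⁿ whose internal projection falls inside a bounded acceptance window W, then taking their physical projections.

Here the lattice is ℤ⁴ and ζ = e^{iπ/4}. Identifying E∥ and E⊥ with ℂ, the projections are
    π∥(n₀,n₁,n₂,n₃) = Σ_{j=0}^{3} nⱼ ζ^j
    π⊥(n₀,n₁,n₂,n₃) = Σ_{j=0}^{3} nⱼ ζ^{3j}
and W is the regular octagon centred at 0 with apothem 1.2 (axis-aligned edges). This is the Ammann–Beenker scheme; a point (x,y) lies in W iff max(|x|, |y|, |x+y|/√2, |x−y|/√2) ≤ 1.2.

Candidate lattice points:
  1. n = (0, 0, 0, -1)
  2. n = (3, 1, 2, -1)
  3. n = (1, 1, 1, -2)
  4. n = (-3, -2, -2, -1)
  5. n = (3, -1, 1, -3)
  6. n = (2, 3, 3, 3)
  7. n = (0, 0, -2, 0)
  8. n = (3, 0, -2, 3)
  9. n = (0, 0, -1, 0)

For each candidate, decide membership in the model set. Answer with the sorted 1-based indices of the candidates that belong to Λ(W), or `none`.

π⊥(n) = n₀ + n₁ζ³ + n₂ζ⁶ + n₃ζ⁹ where ζ = e^{iπ/4}.
candidate 1: n = (0, 0, 0, -1) → π⊥ ≈ (-0.70711, -0.70711); max(|x|,|y|,|x±y|/√2) = 1.00000 ≤ 1.2 ⇒ ∈ W
candidate 2: n = (3, 1, 2, -1) → π⊥ ≈ (+1.58579, -2.00000); max(|x|,|y|,|x±y|/√2) = 2.53553 > 1.2 ⇒ ∉ W
candidate 3: n = (1, 1, 1, -2) → π⊥ ≈ (-1.12132, -1.70711); max(|x|,|y|,|x±y|/√2) = 2.00000 > 1.2 ⇒ ∉ W
candidate 4: n = (-3, -2, -2, -1) → π⊥ ≈ (-2.29289, -0.12132); max(|x|,|y|,|x±y|/√2) = 2.29289 > 1.2 ⇒ ∉ W
candidate 5: n = (3, -1, 1, -3) → π⊥ ≈ (+1.58579, -3.82843); max(|x|,|y|,|x±y|/√2) = 3.82843 > 1.2 ⇒ ∉ W
candidate 6: n = (2, 3, 3, 3) → π⊥ ≈ (+2.00000, +1.24264); max(|x|,|y|,|x±y|/√2) = 2.29289 > 1.2 ⇒ ∉ W
candidate 7: n = (0, 0, -2, 0) → π⊥ ≈ (+0.00000, +2.00000); max(|x|,|y|,|x±y|/√2) = 2.00000 > 1.2 ⇒ ∉ W
candidate 8: n = (3, 0, -2, 3) → π⊥ ≈ (+5.12132, +4.12132); max(|x|,|y|,|x±y|/√2) = 6.53553 > 1.2 ⇒ ∉ W
candidate 9: n = (0, 0, -1, 0) → π⊥ ≈ (+0.00000, +1.00000); max(|x|,|y|,|x±y|/√2) = 1.00000 ≤ 1.2 ⇒ ∈ W

1, 9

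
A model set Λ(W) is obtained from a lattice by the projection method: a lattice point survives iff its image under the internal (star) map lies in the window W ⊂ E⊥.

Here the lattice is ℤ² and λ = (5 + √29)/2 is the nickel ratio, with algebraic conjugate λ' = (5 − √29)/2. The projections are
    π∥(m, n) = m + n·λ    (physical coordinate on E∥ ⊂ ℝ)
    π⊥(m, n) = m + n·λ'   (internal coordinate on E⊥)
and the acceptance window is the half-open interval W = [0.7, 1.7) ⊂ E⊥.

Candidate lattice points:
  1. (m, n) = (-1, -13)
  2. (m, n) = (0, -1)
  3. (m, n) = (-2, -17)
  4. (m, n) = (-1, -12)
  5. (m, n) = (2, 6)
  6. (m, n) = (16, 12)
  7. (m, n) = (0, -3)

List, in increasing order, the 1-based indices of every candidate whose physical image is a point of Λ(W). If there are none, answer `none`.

1, 3, 4, 5

Numerically λ ≈ 5.192582 and λ' = −1/λ ≈ -0.192582.
#1 (-1,-13): internal coord -1 + (-13)·λ' = +1.503571; +1.503571 ∈ [0.7, 1.7) → IN Λ
#2 (0,-1): internal coord 0 + (-1)·λ' = +0.192582; +0.192582 ∉ [0.7, 1.7) → out
#3 (-2,-17): internal coord -2 + (-17)·λ' = +1.273901; +1.273901 ∈ [0.7, 1.7) → IN Λ
#4 (-1,-12): internal coord -1 + (-12)·λ' = +1.310989; +1.310989 ∈ [0.7, 1.7) → IN Λ
#5 (2,6): internal coord 2 + (6)·λ' = +0.844506; +0.844506 ∈ [0.7, 1.7) → IN Λ
#6 (16,12): internal coord 16 + (12)·λ' = +13.689011; +13.689011 ∉ [0.7, 1.7) → out
#7 (0,-3): internal coord 0 + (-3)·λ' = +0.577747; +0.577747 ∉ [0.7, 1.7) → out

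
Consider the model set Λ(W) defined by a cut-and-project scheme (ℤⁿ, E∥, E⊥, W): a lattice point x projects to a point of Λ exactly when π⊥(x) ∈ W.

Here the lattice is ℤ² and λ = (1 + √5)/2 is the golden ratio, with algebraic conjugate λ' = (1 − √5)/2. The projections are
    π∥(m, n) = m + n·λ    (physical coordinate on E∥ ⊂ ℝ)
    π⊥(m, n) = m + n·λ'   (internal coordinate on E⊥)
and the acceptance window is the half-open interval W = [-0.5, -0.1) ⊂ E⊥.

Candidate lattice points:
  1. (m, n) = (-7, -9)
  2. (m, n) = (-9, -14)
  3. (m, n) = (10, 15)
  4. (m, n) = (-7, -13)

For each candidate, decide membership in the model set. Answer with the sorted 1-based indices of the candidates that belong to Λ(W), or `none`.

2

Numerically λ ≈ 1.6180 and λ' = −1/λ ≈ -0.6180.
#1 (-7,-9): internal coord -7 + (-9)·λ' = -1.4377; -1.4377 ∉ [-0.5, -0.1) → out
#2 (-9,-14): internal coord -9 + (-14)·λ' = -0.3475; -0.3475 ∈ [-0.5, -0.1) → IN Λ
#3 (10,15): internal coord 10 + (15)·λ' = +0.7295; +0.7295 ∉ [-0.5, -0.1) → out
#4 (-7,-13): internal coord -7 + (-13)·λ' = +1.0344; +1.0344 ∉ [-0.5, -0.1) → out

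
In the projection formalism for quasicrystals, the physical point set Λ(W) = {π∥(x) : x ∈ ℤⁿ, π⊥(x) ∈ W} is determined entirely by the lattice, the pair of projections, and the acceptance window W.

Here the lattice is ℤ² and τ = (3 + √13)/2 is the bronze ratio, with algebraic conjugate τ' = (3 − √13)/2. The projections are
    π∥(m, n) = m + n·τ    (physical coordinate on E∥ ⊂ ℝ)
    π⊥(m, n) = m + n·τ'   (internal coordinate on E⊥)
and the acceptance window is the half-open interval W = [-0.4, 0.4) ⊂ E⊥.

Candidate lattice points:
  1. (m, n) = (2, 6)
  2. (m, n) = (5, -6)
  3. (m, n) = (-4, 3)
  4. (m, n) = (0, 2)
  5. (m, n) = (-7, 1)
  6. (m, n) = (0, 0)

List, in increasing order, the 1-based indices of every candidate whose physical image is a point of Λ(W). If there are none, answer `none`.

1, 6

τ' = (3−√13)/2 ≈ -0.3028.
#1 (2,6): internal coord 2 + (6)·τ' = +0.1833; +0.1833 ∈ [-0.4, 0.4) → IN Λ
#2 (5,-6): internal coord 5 + (-6)·τ' = +6.8167; +6.8167 ∉ [-0.4, 0.4) → out
#3 (-4,3): internal coord -4 + (3)·τ' = -4.9083; -4.9083 ∉ [-0.4, 0.4) → out
#4 (0,2): internal coord 0 + (2)·τ' = -0.6056; -0.6056 ∉ [-0.4, 0.4) → out
#5 (-7,1): internal coord -7 + (1)·τ' = -7.3028; -7.3028 ∉ [-0.4, 0.4) → out
#6 (0,0): internal coord 0 + (0)·τ' = +0.0000; +0.0000 ∈ [-0.4, 0.4) → IN Λ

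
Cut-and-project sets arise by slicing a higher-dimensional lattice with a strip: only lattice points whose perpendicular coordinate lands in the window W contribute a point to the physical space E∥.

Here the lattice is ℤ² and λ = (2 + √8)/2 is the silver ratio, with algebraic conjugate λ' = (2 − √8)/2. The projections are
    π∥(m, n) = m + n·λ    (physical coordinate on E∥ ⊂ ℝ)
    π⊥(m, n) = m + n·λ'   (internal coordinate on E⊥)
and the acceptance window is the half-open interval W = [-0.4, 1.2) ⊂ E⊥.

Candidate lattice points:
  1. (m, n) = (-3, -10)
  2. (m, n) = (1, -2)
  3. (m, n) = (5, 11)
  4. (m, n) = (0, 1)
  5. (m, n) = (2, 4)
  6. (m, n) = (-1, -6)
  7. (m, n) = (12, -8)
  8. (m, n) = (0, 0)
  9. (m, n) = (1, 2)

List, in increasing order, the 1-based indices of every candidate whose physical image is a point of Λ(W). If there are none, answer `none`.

1, 3, 5, 8, 9

Numerically λ ≈ 2.4142 and λ' = −1/λ ≈ -0.4142.
candidate 1: (m,n)=(-3,-10) → π∥ = -3-10·λ ≈ -27.1421, π⊥ = -3-10·λ' ≈ 1.1421 ∈ [-0.4, 1.2) ⇒ IN Λ
candidate 2: (m,n)=(1,-2) → π∥ = 1-2·λ ≈ -3.8284, π⊥ = 1-2·λ' ≈ 1.8284 ∉ [-0.4, 1.2) ⇒ out
candidate 3: (m,n)=(5,11) → π∥ = 5+11·λ ≈ 31.5563, π⊥ = 5+11·λ' ≈ 0.4437 ∈ [-0.4, 1.2) ⇒ IN Λ
candidate 4: (m,n)=(0,1) → π∥ = 0+1·λ ≈ 2.4142, π⊥ = 0+1·λ' ≈ -0.4142 ∉ [-0.4, 1.2) ⇒ out
candidate 5: (m,n)=(2,4) → π∥ = 2+4·λ ≈ 11.6569, π⊥ = 2+4·λ' ≈ 0.3431 ∈ [-0.4, 1.2) ⇒ IN Λ
candidate 6: (m,n)=(-1,-6) → π∥ = -1-6·λ ≈ -15.4853, π⊥ = -1-6·λ' ≈ 1.4853 ∉ [-0.4, 1.2) ⇒ out
candidate 7: (m,n)=(12,-8) → π∥ = 12-8·λ ≈ -7.3137, π⊥ = 12-8·λ' ≈ 15.3137 ∉ [-0.4, 1.2) ⇒ out
candidate 8: (m,n)=(0,0) → π∥ = 0+0·λ ≈ 0.0000, π⊥ = 0+0·λ' ≈ 0.0000 ∈ [-0.4, 1.2) ⇒ IN Λ
candidate 9: (m,n)=(1,2) → π∥ = 1+2·λ ≈ 5.8284, π⊥ = 1+2·λ' ≈ 0.1716 ∈ [-0.4, 1.2) ⇒ IN Λ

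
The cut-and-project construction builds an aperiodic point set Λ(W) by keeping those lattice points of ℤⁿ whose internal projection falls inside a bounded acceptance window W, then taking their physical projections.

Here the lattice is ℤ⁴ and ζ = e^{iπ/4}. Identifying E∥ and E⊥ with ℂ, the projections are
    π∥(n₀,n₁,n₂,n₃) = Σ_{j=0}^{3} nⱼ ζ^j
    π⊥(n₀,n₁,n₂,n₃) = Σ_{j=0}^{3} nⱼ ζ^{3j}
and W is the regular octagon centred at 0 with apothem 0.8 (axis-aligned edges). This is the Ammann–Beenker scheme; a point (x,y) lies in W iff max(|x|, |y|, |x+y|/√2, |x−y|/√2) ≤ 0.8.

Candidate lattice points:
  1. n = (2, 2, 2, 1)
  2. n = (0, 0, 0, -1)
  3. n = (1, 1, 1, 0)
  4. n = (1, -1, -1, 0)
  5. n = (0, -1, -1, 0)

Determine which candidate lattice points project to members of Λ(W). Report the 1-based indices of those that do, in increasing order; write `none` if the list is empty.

π⊥(n) = n₀ + n₁ζ³ + n₂ζ⁶ + n₃ζ⁹ where ζ = e^{iπ/4}.
candidate 1: n = (2, 2, 2, 1) → π⊥ ≈ (+1.2929, +0.1213); max(|x|,|y|,|x±y|/√2) = 1.2929 > 0.8 ⇒ ∉ W
candidate 2: n = (0, 0, 0, -1) → π⊥ ≈ (-0.7071, -0.7071); max(|x|,|y|,|x±y|/√2) = 1.0000 > 0.8 ⇒ ∉ W
candidate 3: n = (1, 1, 1, 0) → π⊥ ≈ (+0.2929, -0.2929); max(|x|,|y|,|x±y|/√2) = 0.4142 ≤ 0.8 ⇒ ∈ W
candidate 4: n = (1, -1, -1, 0) → π⊥ ≈ (+1.7071, +0.2929); max(|x|,|y|,|x±y|/√2) = 1.7071 > 0.8 ⇒ ∉ W
candidate 5: n = (0, -1, -1, 0) → π⊥ ≈ (+0.7071, +0.2929); max(|x|,|y|,|x±y|/√2) = 0.7071 ≤ 0.8 ⇒ ∈ W

3, 5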